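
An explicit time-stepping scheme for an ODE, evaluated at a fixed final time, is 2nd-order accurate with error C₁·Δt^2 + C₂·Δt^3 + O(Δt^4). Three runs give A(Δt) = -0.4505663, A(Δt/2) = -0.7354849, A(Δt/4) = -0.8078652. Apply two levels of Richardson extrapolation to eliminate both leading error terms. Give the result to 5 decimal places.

-0.83221

First eliminate the Δt^2 term (factor 2^2 = 4):
  B₁ = (4·(-0.7354849) − (-0.4505663))/3 = -0.8304578
  B₂ = (4·(-0.8078652) − (-0.7354849))/3 = -0.8319920
Then eliminate the Δt^3 term (factor 2^3 = 8):
  (8·(-0.8319920) − (-0.8304578))/7 = -0.8322112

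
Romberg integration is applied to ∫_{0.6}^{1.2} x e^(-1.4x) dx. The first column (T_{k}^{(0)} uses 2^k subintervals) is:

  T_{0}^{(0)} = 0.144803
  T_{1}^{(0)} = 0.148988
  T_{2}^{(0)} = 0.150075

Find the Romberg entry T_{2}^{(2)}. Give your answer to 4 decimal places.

0.1504

T_{1}^{(1)} = (4·0.148988 − 0.144803) / 3 = 0.150383
T_{2}^{(1)} = (4·0.150075 − 0.148988) / 3 = 0.150437
T_{2}^{(2)} = (16·0.150437 − 0.150383) / 15 = 0.150441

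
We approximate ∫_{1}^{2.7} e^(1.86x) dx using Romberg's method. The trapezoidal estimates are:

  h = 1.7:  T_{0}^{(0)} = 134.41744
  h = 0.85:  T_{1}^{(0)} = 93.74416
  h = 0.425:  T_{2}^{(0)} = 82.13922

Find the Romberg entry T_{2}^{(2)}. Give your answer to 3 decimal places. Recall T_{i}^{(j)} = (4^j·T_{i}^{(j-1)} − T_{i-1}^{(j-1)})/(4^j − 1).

Richardson extrapolation on the trapezoidal column (denominator 4−1=3):
T_{1}^{(1)} = (4·93.74416 − 134.41744) / 3 = 80.18640
T_{2}^{(1)} = (4·82.13922 − 93.74416) / 3 = 78.27091
T_{2}^{(2)} = 78.27091 + (78.27091 − 80.18640)/15 = 78.14321

78.143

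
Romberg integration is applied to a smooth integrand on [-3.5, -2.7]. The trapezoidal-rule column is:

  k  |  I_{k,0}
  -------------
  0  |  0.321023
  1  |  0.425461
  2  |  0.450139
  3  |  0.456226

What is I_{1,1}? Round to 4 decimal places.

0.4603

Richardson extrapolation on the trapezoidal column (denominator 4−1=3):
I_{1,1} = 0.425461 + (0.425461 − 0.321023)/3 = 0.460274
(Column j=1 coincides with Simpson's rule on the same nodes.)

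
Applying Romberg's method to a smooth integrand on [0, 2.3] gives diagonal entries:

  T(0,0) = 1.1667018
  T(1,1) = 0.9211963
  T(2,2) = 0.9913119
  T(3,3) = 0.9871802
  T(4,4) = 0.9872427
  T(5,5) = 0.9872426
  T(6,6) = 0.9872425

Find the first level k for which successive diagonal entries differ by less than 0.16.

k = 2

|T(1,1) − T(0,0)| = 0.2455055 ≥ 0.16
|T(2,2) − T(1,1)| = 0.0701156 < 0.16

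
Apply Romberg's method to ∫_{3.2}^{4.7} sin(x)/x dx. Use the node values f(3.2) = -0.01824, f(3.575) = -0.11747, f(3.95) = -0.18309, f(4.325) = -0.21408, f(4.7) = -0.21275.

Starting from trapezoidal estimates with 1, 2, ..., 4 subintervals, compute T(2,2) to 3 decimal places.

-0.240

T(0,0) (trapezoid, 1 panel, h=1.5000): -0.17324
T(1,0) (trapezoid, 2 panels, h=0.7500): -0.22394
T(2,0) (trapezoid, 4 panels, h=0.3750): -0.23630
T(1,1) = -0.22394 + (-0.22394 − (-0.17324))/3 = -0.24084
T(2,1) = -0.23630 + (-0.23630 − (-0.22394))/3 = -0.24042
T(2,2) = -0.24042 + (-0.24042 − (-0.24084))/15 = -0.24039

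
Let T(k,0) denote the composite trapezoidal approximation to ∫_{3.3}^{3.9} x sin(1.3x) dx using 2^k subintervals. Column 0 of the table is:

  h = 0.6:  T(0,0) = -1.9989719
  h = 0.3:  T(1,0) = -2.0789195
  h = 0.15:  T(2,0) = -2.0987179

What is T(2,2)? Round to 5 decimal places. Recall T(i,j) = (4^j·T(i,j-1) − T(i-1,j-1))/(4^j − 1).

Richardson extrapolation on the trapezoidal column (denominator 4−1=3):
T(1,1) = (4·(-2.0789195) − (-1.9989719)) / 3 = -2.1055687
T(2,1) = -2.0987179 + (-2.0987179 − (-2.0789195))/3 = -2.1053174
T(2,2) = -2.1053174 + (-2.1053174 − (-2.1055687))/15 = -2.1053006
(Column j=1 coincides with Simpson's rule on the same nodes.)

-2.10530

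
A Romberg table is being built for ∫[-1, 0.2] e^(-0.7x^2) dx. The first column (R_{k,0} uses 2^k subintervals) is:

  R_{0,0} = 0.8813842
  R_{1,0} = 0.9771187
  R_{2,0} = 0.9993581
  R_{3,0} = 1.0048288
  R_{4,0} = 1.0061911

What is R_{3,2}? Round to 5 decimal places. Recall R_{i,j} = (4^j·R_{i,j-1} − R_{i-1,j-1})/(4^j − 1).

R_{2,1} = (4·0.9993581 − 0.9771187) / 3 = 1.0067712
R_{3,1} = (4·1.0048288 − 0.9993581) / 3 = 1.0066524
R_{3,2} = 1.0066524 + (1.0066524 − 1.0067712)/15 = 1.0066445

1.00664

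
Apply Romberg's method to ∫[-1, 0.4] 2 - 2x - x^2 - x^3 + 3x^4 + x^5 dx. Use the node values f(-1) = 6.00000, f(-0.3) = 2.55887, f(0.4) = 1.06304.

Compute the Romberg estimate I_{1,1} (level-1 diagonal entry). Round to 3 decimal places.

I_{0,0} (trapezoid, 1 panel, h=1.4000): 4.94413
I_{1,0} (trapezoid, 2 panels, h=0.7000): 4.26327
I_{1,1} = 4.26327 + (4.26327 − 4.94413)/3 = 4.03632

4.036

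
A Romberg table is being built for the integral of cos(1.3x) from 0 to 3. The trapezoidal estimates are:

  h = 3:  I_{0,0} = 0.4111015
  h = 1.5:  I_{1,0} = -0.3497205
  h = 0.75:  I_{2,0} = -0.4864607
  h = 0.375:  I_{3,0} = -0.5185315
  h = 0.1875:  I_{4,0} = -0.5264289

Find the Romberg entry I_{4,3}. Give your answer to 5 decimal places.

Richardson extrapolation on the trapezoidal column (denominator 4−1=3):
I_{2,1} = (4·(-0.4864607) − (-0.3497205)) / 3 = -0.5320408
I_{3,1} = (4·(-0.5185315) − (-0.4864607)) / 3 = -0.5292218
I_{4,1} = (4·(-0.5264289) − (-0.5185315)) / 3 = -0.5290614
I_{3,2} = (16·(-0.5292218) − (-0.5320408)) / 15 = -0.5290339
I_{4,2} = -0.5290614 + (-0.5290614 − (-0.5292218))/15 = -0.5290507
I_{4,3} = (64·(-0.5290507) − (-0.5290339)) / 63 = -0.5290510
(Column j=1 coincides with Simpson's rule on the same nodes.)

-0.52905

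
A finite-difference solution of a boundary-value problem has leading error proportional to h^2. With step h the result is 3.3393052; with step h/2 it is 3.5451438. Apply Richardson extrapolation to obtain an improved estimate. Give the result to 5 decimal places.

The leading error scales as h^2; refining by a factor of 2 reduces it by 2^2 = 4.
Extrapolated value = (4·A(h/2) − A(h)) / (4 − 1)
= (4·3.5451438 − 3.3393052) / 3
= 10.8412700 / 3 = 3.6137567

3.61376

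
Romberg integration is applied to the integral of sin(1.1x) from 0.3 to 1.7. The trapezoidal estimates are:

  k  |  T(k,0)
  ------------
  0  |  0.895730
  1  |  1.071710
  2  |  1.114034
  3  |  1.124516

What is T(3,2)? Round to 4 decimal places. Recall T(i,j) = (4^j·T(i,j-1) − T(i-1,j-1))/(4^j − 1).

1.1280

T(2,1) = 1.114034 + (1.114034 − 1.071710)/3 = 1.128142
T(3,1) = 1.124516 + (1.124516 − 1.114034)/3 = 1.128010
T(3,2) = 1.128010 + (1.128010 − 1.128142)/15 = 1.128001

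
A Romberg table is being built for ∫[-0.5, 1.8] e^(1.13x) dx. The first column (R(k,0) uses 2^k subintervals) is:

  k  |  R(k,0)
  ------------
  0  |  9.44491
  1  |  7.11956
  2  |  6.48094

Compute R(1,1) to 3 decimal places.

6.344

Richardson extrapolation on the trapezoidal column (denominator 4−1=3):
R(1,1) = (4·7.11956 − 9.44491) / 3 = 6.34444
(Column j=1 coincides with Simpson's rule on the same nodes.)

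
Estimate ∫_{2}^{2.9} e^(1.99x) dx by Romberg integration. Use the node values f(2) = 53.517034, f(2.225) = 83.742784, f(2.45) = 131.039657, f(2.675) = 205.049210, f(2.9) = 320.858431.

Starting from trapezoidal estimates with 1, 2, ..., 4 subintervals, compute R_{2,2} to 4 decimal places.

R_{0,0} (trapezoid, 1 panel, h=0.9000): 168.468959
R_{1,0} (trapezoid, 2 panels, h=0.4500): 143.202325
R_{2,0} (trapezoid, 4 panels, h=0.2250): 136.579361
R_{1,1} = 143.202325 + (143.202325 − 168.468959)/3 = 134.780114
R_{2,1} = 136.579361 + (136.579361 − 143.202325)/3 = 134.371706
R_{2,2} = 134.371706 + (134.371706 − 134.780114)/15 = 134.344479

134.3445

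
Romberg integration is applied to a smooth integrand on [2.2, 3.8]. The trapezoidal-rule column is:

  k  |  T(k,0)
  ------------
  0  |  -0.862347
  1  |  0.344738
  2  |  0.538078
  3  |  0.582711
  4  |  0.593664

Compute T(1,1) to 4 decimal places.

Richardson extrapolation on the trapezoidal column (denominator 4−1=3):
T(1,1) = 0.344738 + (0.344738 − (-0.862347))/3 = 0.747100

0.7471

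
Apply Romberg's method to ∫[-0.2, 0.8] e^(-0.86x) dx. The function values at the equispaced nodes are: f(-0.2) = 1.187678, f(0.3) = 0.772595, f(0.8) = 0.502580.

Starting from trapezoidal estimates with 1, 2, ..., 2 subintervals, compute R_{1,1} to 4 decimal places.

0.7968

R_{0,0} (trapezoid, 1 panel, h=1.0000): 0.845129
R_{1,0} (trapezoid, 2 panels, h=0.5000): 0.808862
R_{1,1} = 0.808862 + (0.808862 − 0.845129)/3 = 0.796773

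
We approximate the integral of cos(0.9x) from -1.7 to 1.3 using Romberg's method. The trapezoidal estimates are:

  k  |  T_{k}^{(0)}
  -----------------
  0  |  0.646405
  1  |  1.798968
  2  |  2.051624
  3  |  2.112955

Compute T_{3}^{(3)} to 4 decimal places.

2.1332

T_{1}^{(1)} = 1.798968 + (1.798968 − 0.646405)/3 = 2.183156
T_{2}^{(1)} = 2.051624 + (2.051624 − 1.798968)/3 = 2.135843
T_{3}^{(1)} = (4·2.112955 − 2.051624) / 3 = 2.133399
T_{2}^{(2)} = (16·2.135843 − 2.183156) / 15 = 2.132689
T_{3}^{(2)} = (16·2.133399 − 2.135843) / 15 = 2.133236
T_{3}^{(3)} = 2.133236 + (2.133236 − 2.132689)/63 = 2.133245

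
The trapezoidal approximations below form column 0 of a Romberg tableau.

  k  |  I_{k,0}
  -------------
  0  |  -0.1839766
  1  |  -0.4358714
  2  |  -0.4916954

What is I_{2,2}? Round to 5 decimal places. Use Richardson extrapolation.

-0.50967

Richardson extrapolation on the trapezoidal column (denominator 4−1=3):
I_{1,1} = (4·(-0.4358714) − (-0.1839766)) / 3 = -0.5198363
I_{2,1} = -0.4916954 + (-0.4916954 − (-0.4358714))/3 = -0.5103034
I_{2,2} = -0.5103034 + (-0.5103034 − (-0.5198363))/15 = -0.5096679
(Column j=1 coincides with Simpson's rule on the same nodes.)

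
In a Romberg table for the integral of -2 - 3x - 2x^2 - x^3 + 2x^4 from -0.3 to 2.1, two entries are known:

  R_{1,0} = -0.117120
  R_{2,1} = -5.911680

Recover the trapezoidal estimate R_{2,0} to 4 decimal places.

-4.4630

From R_{2,1} = (4·R_{2,0} − R_{1,0})/3, solve for R_{2,0}:
4·R_{2,0} = 3·(-5.911680) + (-0.117120) = -17.852160
R_{2,0} = -4.463040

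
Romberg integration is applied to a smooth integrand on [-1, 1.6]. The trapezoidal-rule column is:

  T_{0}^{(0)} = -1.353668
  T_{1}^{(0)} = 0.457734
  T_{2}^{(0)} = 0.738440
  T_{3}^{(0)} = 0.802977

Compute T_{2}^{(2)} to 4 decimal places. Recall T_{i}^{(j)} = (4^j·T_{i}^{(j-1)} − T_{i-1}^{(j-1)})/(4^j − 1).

0.8167

Richardson extrapolation on the trapezoidal column (denominator 4−1=3):
T_{1}^{(1)} = 0.457734 + (0.457734 − (-1.353668))/3 = 1.061535
T_{2}^{(1)} = (4·0.738440 − 0.457734) / 3 = 0.832009
T_{2}^{(2)} = 0.832009 + (0.832009 − 1.061535)/15 = 0.816707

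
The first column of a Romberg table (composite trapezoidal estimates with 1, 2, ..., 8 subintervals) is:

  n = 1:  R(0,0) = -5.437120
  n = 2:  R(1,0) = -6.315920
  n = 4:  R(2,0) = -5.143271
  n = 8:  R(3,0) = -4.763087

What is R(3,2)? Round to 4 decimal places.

Richardson extrapolation on the trapezoidal column (denominator 4−1=3):
R(2,1) = (4·(-5.143271) − (-6.315920)) / 3 = -4.752388
R(3,1) = (4·(-4.763087) − (-5.143271)) / 3 = -4.636359
R(3,2) = (16·(-4.636359) − (-4.752388)) / 15 = -4.628624
(Column j=1 coincides with Simpson's rule on the same nodes.)

-4.6286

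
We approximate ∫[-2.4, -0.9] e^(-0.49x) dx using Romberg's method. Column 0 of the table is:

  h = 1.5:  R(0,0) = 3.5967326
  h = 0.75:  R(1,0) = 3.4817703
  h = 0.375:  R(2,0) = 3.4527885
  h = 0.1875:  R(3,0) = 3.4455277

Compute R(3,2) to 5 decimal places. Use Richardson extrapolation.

Richardson extrapolation on the trapezoidal column (denominator 4−1=3):
R(2,1) = (4·3.4527885 − 3.4817703) / 3 = 3.4431279
R(3,1) = 3.4455277 + (3.4455277 − 3.4527885)/3 = 3.4431074
R(3,2) = 3.4431074 + (3.4431074 − 3.4431279)/15 = 3.4431060

3.44311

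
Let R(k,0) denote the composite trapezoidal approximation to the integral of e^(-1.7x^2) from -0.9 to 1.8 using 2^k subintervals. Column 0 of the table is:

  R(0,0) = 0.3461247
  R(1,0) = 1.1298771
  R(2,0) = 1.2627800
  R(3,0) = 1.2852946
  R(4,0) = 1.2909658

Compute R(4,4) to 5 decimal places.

1.29288

R(1,1) = (4·1.1298771 − 0.3461247) / 3 = 1.3911279
R(2,1) = (4·1.2627800 − 1.1298771) / 3 = 1.3070810
R(3,1) = 1.2852946 + (1.2852946 − 1.2627800)/3 = 1.2927995
R(4,1) = 1.2909658 + (1.2909658 − 1.2852946)/3 = 1.2928562
R(2,2) = 1.3070810 + (1.3070810 − 1.3911279)/15 = 1.3014779
R(3,2) = 1.2927995 + (1.2927995 − 1.3070810)/15 = 1.2918474
R(4,2) = 1.2928562 + (1.2928562 − 1.2927995)/15 = 1.2928600
R(3,3) = 1.2918474 + (1.2918474 − 1.3014779)/63 = 1.2916945
R(4,3) = (64·1.2928600 − 1.2918474) / 63 = 1.2928761
R(4,4) = (256·1.2928761 − 1.2916945) / 255 = 1.2928807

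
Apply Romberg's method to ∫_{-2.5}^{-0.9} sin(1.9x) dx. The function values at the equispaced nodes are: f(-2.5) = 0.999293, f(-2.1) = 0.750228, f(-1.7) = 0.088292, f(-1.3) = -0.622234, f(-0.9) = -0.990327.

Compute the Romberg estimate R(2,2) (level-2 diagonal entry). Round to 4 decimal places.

R(0,0) (trapezoid, 1 panel, h=1.6000): 0.007173
R(1,0) (trapezoid, 2 panels, h=0.8000): 0.074220
R(2,0) (trapezoid, 4 panels, h=0.4000): 0.088308
R(1,1) = 0.074220 + (0.074220 − 0.007173)/3 = 0.096569
R(2,1) = 0.088308 + (0.088308 − 0.074220)/3 = 0.093004
R(2,2) = 0.093004 + (0.093004 − 0.096569)/15 = 0.092766

0.0928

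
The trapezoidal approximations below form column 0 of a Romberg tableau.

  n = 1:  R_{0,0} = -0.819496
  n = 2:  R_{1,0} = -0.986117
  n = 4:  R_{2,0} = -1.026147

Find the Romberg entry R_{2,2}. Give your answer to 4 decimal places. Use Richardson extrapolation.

-1.0393

Richardson extrapolation on the trapezoidal column (denominator 4−1=3):
R_{1,1} = -0.986117 + (-0.986117 − (-0.819496))/3 = -1.041657
R_{2,1} = -1.026147 + (-1.026147 − (-0.986117))/3 = -1.039490
R_{2,2} = -1.039490 + (-1.039490 − (-1.041657))/15 = -1.039346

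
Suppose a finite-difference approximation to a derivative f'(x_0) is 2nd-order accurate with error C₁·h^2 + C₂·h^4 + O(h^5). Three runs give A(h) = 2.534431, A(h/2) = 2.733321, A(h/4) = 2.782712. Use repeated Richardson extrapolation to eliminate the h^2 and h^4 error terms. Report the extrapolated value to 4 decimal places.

First eliminate the h^2 term (factor 2^2 = 4):
  B₁ = (4·2.733321 − 2.534431)/3 = 2.799618
  B₂ = (4·2.782712 − 2.733321)/3 = 2.799176
Then eliminate the h^4 term (factor 2^4 = 16):
  (16·2.799176 − 2.799618)/15 = 2.799147

2.7991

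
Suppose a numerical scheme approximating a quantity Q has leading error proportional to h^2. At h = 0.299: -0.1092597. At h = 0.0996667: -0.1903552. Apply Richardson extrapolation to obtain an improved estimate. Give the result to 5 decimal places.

Extrapolated value = (9·A(h/3) − A(h)) / (9 − 1)
= (9·(-0.1903552) − (-0.1092597)) / 8
= -1.6039371 / 8 = -0.2004921

-0.20049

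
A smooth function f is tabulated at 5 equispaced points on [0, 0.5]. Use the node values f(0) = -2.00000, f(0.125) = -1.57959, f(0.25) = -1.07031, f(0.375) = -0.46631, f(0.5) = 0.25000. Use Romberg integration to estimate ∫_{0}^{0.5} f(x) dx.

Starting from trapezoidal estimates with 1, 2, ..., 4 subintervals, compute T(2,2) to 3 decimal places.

-0.503

T(0,0) (trapezoid, 1 panel, h=0.5000): -0.43750
T(1,0) (trapezoid, 2 panels, h=0.2500): -0.48633
T(2,0) (trapezoid, 4 panels, h=0.1250): -0.49890
T(1,1) = -0.48633 + (-0.48633 − (-0.43750))/3 = -0.50261
T(2,1) = -0.49890 + (-0.49890 − (-0.48633))/3 = -0.50309
T(2,2) = -0.50309 + (-0.50309 − (-0.50261))/15 = -0.50312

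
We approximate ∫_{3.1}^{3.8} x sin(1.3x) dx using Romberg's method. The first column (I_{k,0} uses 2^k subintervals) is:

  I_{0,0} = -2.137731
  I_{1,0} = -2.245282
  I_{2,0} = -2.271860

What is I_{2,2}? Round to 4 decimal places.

-2.2807

I_{1,1} = (4·(-2.245282) − (-2.137731)) / 3 = -2.281132
I_{2,1} = (4·(-2.271860) − (-2.245282)) / 3 = -2.280719
I_{2,2} = (16·(-2.280719) − (-2.281132)) / 15 = -2.280691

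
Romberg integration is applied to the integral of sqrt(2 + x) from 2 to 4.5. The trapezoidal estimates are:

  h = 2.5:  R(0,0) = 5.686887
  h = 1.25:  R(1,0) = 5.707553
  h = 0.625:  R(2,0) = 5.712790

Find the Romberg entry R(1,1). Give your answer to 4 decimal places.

5.7144

Richardson extrapolation on the trapezoidal column (denominator 4−1=3):
R(1,1) = 5.707553 + (5.707553 − 5.686887)/3 = 5.714442
(Column j=1 coincides with Simpson's rule on the same nodes.)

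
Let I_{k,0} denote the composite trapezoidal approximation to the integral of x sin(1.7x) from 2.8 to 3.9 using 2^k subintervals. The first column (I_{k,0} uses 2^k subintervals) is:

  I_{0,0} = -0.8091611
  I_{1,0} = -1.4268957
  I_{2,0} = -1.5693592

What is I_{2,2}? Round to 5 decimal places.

Richardson extrapolation on the trapezoidal column (denominator 4−1=3):
I_{1,1} = (4·(-1.4268957) − (-0.8091611)) / 3 = -1.6328072
I_{2,1} = -1.5693592 + (-1.5693592 − (-1.4268957))/3 = -1.6168470
I_{2,2} = (16·(-1.6168470) − (-1.6328072)) / 15 = -1.6157830

-1.61578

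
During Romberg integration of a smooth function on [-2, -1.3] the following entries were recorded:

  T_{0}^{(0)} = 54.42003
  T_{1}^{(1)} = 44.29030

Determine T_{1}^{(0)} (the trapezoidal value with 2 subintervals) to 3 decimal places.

46.823

From T_{1}^{(1)} = (4·T_{1}^{(0)} − T_{0}^{(0)})/3, solve for T_{1}^{(0)}:
4·T_{1}^{(0)} = 3·44.29030 + 54.42003 = 187.29093
T_{1}^{(0)} = 46.82273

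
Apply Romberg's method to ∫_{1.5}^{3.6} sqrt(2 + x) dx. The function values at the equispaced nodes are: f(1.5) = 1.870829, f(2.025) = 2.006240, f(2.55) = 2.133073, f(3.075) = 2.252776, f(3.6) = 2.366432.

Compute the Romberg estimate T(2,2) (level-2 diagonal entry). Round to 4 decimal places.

T(0,0) (trapezoid, 1 panel, h=2.1000): 4.449124
T(1,0) (trapezoid, 2 panels, h=1.0500): 4.464289
T(2,0) (trapezoid, 4 panels, h=0.5250): 4.468128
T(1,1) = 4.464289 + (4.464289 − 4.449124)/3 = 4.469344
T(2,1) = 4.468128 + (4.468128 − 4.464289)/3 = 4.469408
T(2,2) = 4.469408 + (4.469408 − 4.469344)/15 = 4.469412

4.4694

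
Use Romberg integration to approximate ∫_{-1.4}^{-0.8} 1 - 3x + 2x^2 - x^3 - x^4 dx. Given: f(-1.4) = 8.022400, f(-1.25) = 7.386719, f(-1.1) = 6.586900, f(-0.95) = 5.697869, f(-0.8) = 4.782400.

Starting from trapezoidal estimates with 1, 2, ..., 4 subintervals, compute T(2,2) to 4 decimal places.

T(0,0) (trapezoid, 1 panel, h=0.6000): 3.841440
T(1,0) (trapezoid, 2 panels, h=0.3000): 3.896790
T(2,0) (trapezoid, 4 panels, h=0.1500): 3.911083
T(1,1) = 3.896790 + (3.896790 − 3.841440)/3 = 3.915240
T(2,1) = 3.911083 + (3.911083 − 3.896790)/3 = 3.915847
T(2,2) = 3.915847 + (3.915847 − 3.915240)/15 = 3.915887

3.9159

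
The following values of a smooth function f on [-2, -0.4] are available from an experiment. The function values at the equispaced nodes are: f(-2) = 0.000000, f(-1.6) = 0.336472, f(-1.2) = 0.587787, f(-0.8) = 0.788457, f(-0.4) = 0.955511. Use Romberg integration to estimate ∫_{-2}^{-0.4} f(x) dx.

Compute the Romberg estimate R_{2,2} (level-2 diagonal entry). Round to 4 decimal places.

R_{0,0} (trapezoid, 1 panel, h=1.6000): 0.764409
R_{1,0} (trapezoid, 2 panels, h=0.8000): 0.852434
R_{2,0} (trapezoid, 4 panels, h=0.4000): 0.876189
R_{1,1} = 0.852434 + (0.852434 − 0.764409)/3 = 0.881776
R_{2,1} = 0.876189 + (0.876189 − 0.852434)/3 = 0.884107
R_{2,2} = 0.884107 + (0.884107 − 0.881776)/15 = 0.884262

0.8843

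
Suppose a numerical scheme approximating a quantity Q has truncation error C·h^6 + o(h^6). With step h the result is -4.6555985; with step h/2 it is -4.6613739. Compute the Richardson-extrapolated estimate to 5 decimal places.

-4.66147

The leading error scales as h^6; refining by a factor of 2 reduces it by 2^6 = 64.
Extrapolated value = (64·A(h/2) − A(h)) / (64 − 1)
= (64·(-4.6613739) − (-4.6555985)) / 63
= -293.6723311 / 63 = -4.6614656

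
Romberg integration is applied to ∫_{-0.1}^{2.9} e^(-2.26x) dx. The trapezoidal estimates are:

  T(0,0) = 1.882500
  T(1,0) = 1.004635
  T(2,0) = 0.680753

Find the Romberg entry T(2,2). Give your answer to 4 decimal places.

0.5635

T(1,1) = 1.004635 + (1.004635 − 1.882500)/3 = 0.712013
T(2,1) = 0.680753 + (0.680753 − 1.004635)/3 = 0.572792
T(2,2) = (16·0.572792 − 0.712013) / 15 = 0.563511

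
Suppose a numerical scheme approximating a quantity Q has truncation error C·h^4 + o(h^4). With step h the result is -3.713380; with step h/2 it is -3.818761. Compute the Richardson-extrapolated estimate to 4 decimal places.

-3.8258

The leading error scales as h^4; refining by a factor of 2 reduces it by 2^4 = 16.
Extrapolated value = (16·A(h/2) − A(h)) / (16 − 1)
= (16·(-3.818761) − (-3.713380)) / 15
= -57.386796 / 15 = -3.825786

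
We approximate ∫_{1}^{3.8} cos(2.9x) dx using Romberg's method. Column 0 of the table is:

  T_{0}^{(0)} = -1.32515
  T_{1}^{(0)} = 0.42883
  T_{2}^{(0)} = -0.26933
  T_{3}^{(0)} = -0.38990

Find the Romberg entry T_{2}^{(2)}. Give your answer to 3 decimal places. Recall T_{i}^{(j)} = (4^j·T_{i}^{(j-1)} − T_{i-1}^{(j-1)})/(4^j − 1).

-0.603

Richardson extrapolation on the trapezoidal column (denominator 4−1=3):
T_{1}^{(1)} = (4·0.42883 − (-1.32515)) / 3 = 1.01349
T_{2}^{(1)} = -0.26933 + (-0.26933 − 0.42883)/3 = -0.50205
T_{2}^{(2)} = (16·(-0.50205) − 1.01349) / 15 = -0.60309
(Column j=1 coincides with Simpson's rule on the same nodes.)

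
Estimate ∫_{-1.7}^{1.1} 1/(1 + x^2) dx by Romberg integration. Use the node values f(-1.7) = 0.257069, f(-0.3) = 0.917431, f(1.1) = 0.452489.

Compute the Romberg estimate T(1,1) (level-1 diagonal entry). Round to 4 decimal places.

2.0437

T(0,0) (trapezoid, 1 panel, h=2.8000): 0.993381
T(1,0) (trapezoid, 2 panels, h=1.4000): 1.781094
T(1,1) = 1.781094 + (1.781094 − 0.993381)/3 = 2.043665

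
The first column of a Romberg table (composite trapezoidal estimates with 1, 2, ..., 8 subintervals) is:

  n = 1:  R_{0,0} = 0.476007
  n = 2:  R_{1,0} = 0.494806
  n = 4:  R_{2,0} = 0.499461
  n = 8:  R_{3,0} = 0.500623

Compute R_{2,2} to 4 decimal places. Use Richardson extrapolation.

Richardson extrapolation on the trapezoidal column (denominator 4−1=3):
R_{1,1} = (4·0.494806 − 0.476007) / 3 = 0.501072
R_{2,1} = (4·0.499461 − 0.494806) / 3 = 0.501013
R_{2,2} = (16·0.501013 − 0.501072) / 15 = 0.501009

0.5010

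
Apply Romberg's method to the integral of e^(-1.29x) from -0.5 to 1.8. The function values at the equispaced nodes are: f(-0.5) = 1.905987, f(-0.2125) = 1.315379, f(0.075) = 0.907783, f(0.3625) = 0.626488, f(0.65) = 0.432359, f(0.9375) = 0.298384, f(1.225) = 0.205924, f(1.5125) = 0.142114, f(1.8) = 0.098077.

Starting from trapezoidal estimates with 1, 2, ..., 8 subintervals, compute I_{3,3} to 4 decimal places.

1.4015

I_{0,0} (trapezoid, 1 panel, h=2.3000): 2.304674
I_{1,0} (trapezoid, 2 panels, h=1.1500): 1.649550
I_{2,0} (trapezoid, 4 panels, h=0.5750): 1.465156
I_{3,0} (trapezoid, 8 panels, h=0.2875): 1.417508
I_{1,1} = 1.649550 + (1.649550 − 2.304674)/3 = 1.431175
I_{2,1} = 1.465156 + (1.465156 − 1.649550)/3 = 1.403691
I_{3,1} = 1.417508 + (1.417508 − 1.465156)/3 = 1.401625
I_{2,2} = 1.403691 + (1.403691 − 1.431175)/15 = 1.401859
I_{3,2} = 1.401625 + (1.401625 − 1.403691)/15 = 1.401487
I_{3,3} = 1.401487 + (1.401487 − 1.401859)/63 = 1.401481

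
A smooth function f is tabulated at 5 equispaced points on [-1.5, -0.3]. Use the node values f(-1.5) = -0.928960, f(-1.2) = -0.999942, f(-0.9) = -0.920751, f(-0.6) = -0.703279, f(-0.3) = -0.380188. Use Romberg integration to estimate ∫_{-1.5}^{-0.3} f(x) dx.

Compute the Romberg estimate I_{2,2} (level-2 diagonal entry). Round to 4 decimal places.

I_{0,0} (trapezoid, 1 panel, h=1.2000): -0.785489
I_{1,0} (trapezoid, 2 panels, h=0.6000): -0.945195
I_{2,0} (trapezoid, 4 panels, h=0.3000): -0.983564
I_{1,1} = -0.945195 + (-0.945195 − (-0.785489))/3 = -0.998430
I_{2,1} = -0.983564 + (-0.983564 − (-0.945195))/3 = -0.996354
I_{2,2} = -0.996354 + (-0.996354 − (-0.998430))/15 = -0.996216

-0.9962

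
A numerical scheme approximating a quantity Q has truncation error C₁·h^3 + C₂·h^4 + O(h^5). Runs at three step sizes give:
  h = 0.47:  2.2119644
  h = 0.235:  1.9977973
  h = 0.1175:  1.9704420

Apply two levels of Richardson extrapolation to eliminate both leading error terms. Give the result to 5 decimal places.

1.96649

First eliminate the h^3 term (factor 2^3 = 8):
  B₁ = (8·1.9977973 − 2.2119644)/7 = 1.9672020
  B₂ = (8·1.9704420 − 1.9977973)/7 = 1.9665341
Then eliminate the h^4 term (factor 2^4 = 16):
  (16·1.9665341 − 1.9672020)/15 = 1.9664896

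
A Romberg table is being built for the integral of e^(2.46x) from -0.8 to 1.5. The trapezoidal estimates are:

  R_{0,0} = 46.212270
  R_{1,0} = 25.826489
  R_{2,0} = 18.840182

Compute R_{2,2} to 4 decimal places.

16.3434

R_{1,1} = 25.826489 + (25.826489 − 46.212270)/3 = 19.031229
R_{2,1} = (4·18.840182 − 25.826489) / 3 = 16.511413
R_{2,2} = (16·16.511413 − 19.031229) / 15 = 16.343425
(Column j=1 coincides with Simpson's rule on the same nodes.)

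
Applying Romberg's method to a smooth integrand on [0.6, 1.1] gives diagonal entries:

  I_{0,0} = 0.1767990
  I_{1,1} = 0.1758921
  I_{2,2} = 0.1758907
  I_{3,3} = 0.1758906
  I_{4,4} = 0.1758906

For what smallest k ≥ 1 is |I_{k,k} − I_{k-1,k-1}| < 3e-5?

k = 2

|I_{1,1} − I_{0,0}| = 0.0009069 ≥ 3e-5
|I_{2,2} − I_{1,1}| = 0.0000014 < 3e-5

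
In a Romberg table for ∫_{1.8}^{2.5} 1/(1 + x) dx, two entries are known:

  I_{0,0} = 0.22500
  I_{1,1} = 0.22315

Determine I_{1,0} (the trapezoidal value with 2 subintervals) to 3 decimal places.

From I_{1,1} = (4·I_{1,0} − I_{0,0})/3, solve for I_{1,0}:
4·I_{1,0} = 3·0.22315 + 0.22500 = 0.89445
I_{1,0} = 0.22361

0.224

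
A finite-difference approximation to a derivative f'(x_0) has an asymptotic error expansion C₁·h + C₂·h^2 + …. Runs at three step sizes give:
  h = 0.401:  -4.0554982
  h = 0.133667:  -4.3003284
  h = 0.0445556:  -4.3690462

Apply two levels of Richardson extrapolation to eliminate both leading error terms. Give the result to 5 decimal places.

First eliminate the h term (factor 3^1 = 3):
  B₁ = (3·(-4.3003284) − (-4.0554982))/2 = -4.4227435
  B₂ = (3·(-4.3690462) − (-4.3003284))/2 = -4.4034051
Then eliminate the h^2 term (factor 3^2 = 9):
  (9·(-4.4034051) − (-4.4227435))/8 = -4.4009878

-4.40099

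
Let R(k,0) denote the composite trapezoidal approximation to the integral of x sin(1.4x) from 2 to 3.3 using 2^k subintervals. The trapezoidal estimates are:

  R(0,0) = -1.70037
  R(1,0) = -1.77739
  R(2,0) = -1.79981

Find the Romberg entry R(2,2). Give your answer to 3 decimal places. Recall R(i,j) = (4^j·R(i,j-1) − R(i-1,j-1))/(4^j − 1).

Richardson extrapolation on the trapezoidal column (denominator 4−1=3):
R(1,1) = -1.77739 + (-1.77739 − (-1.70037))/3 = -1.80306
R(2,1) = (4·(-1.79981) − (-1.77739)) / 3 = -1.80728
R(2,2) = (16·(-1.80728) − (-1.80306)) / 15 = -1.80756
(Column j=1 coincides with Simpson's rule on the same nodes.)

-1.808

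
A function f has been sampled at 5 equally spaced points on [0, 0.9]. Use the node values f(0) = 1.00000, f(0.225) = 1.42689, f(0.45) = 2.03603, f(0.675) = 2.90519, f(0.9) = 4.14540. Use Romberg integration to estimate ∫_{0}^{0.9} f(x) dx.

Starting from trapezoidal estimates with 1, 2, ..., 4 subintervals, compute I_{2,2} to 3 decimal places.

I_{0,0} (trapezoid, 1 panel, h=0.9000): 2.31543
I_{1,0} (trapezoid, 2 panels, h=0.4500): 2.07393
I_{2,0} (trapezoid, 4 panels, h=0.2250): 2.01168
I_{1,1} = 2.07393 + (2.07393 − 2.31543)/3 = 1.99343
I_{2,1} = 2.01168 + (2.01168 − 2.07393)/3 = 1.99093
I_{2,2} = 1.99093 + (1.99093 − 1.99343)/15 = 1.99076

1.991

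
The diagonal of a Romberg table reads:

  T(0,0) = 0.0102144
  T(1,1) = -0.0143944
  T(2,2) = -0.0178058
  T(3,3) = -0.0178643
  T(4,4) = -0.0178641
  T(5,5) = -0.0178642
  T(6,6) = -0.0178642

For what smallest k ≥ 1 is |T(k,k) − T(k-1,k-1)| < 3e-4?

|T(1,1) − T(0,0)| = 0.0246088 ≥ 3e-4
|T(2,2) − T(1,1)| = 0.0034114 ≥ 3e-4
|T(3,3) − T(2,2)| = 0.0000585 < 3e-4

k = 3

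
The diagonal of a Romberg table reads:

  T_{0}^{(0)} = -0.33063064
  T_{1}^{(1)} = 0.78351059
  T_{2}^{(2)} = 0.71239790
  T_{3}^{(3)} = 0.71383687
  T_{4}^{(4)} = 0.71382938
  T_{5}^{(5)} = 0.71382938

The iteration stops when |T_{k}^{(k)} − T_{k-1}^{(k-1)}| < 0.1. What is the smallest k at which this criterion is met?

|T_{1}^{(1)} − T_{0}^{(0)}| = 1.11414123 ≥ 0.1
|T_{2}^{(2)} − T_{1}^{(1)}| = 0.07111269 < 0.1

k = 2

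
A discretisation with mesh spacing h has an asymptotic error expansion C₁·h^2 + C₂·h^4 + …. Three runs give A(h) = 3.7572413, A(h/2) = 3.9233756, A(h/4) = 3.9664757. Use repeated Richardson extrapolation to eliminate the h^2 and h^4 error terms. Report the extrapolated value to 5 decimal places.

First eliminate the h^2 term (factor 2^2 = 4):
  B₁ = (4·3.9233756 − 3.7572413)/3 = 3.9787537
  B₂ = (4·3.9664757 − 3.9233756)/3 = 3.9808424
Then eliminate the h^4 term (factor 2^4 = 16):
  (16·3.9808424 − 3.9787537)/15 = 3.9809816

3.98098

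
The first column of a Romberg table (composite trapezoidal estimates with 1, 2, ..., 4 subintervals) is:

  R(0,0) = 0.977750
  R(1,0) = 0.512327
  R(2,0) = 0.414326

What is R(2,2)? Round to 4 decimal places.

R(1,1) = (4·0.512327 − 0.977750) / 3 = 0.357186
R(2,1) = (4·0.414326 − 0.512327) / 3 = 0.381659
R(2,2) = 0.381659 + (0.381659 − 0.357186)/15 = 0.383291

0.3833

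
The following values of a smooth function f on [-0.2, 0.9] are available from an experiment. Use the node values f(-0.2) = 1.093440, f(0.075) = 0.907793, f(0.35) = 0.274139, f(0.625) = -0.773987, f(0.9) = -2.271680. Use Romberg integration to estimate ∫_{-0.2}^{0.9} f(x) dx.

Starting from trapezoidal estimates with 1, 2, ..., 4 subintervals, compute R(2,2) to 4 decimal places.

R(0,0) (trapezoid, 1 panel, h=1.1000): -0.648032
R(1,0) (trapezoid, 2 panels, h=0.5500): -0.173240
R(2,0) (trapezoid, 4 panels, h=0.2750): -0.049823
R(1,1) = -0.173240 + (-0.173240 − (-0.648032))/3 = -0.014976
R(2,1) = -0.049823 + (-0.049823 − (-0.173240))/3 = -0.008684
R(2,2) = -0.008684 + (-0.008684 − (-0.014976))/15 = -0.008265

-0.0083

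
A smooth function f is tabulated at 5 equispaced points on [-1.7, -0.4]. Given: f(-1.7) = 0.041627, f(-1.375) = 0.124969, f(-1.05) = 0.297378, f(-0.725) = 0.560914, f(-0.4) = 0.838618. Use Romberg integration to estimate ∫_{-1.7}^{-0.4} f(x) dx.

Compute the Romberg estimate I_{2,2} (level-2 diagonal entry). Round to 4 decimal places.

I_{0,0} (trapezoid, 1 panel, h=1.3000): 0.572159
I_{1,0} (trapezoid, 2 panels, h=0.6500): 0.479375
I_{2,0} (trapezoid, 4 panels, h=0.3250): 0.462600
I_{1,1} = 0.479375 + (0.479375 − 0.572159)/3 = 0.448447
I_{2,1} = 0.462600 + (0.462600 − 0.479375)/3 = 0.457008
I_{2,2} = 0.457008 + (0.457008 − 0.448447)/15 = 0.457579

0.4576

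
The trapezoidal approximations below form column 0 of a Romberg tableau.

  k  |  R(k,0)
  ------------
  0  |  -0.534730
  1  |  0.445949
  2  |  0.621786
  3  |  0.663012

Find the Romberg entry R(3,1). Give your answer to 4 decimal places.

Richardson extrapolation on the trapezoidal column (denominator 4−1=3):
R(3,1) = (4·0.663012 − 0.621786) / 3 = 0.676754
(Column j=1 coincides with Simpson's rule on the same nodes.)

0.6768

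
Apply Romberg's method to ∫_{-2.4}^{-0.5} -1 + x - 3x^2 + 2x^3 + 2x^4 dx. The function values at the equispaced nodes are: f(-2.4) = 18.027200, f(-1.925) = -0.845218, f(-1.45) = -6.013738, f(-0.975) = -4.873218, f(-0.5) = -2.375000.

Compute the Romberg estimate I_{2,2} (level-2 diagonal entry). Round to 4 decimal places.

I_{0,0} (trapezoid, 1 panel, h=1.9000): 14.869590
I_{1,0} (trapezoid, 2 panels, h=0.9500): 1.721744
I_{2,0} (trapezoid, 4 panels, h=0.4750): -1.855385
I_{1,1} = 1.721744 + (1.721744 − 14.869590)/3 = -2.660871
I_{2,1} = -1.855385 + (-1.855385 − 1.721744)/3 = -3.047761
I_{2,2} = -3.047761 + (-3.047761 − (-2.660871))/15 = -3.073554

-3.0736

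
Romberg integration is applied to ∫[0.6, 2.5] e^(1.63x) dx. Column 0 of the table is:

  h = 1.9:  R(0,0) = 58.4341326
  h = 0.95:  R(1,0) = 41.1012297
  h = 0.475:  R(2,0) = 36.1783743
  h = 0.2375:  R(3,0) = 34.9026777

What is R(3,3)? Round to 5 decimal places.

Richardson extrapolation on the trapezoidal column (denominator 4−1=3):
R(1,1) = 41.1012297 + (41.1012297 − 58.4341326)/3 = 35.3235954
R(2,1) = 36.1783743 + (36.1783743 − 41.1012297)/3 = 34.5374225
R(3,1) = 34.9026777 + (34.9026777 − 36.1783743)/3 = 34.4774455
R(2,2) = 34.5374225 + (34.5374225 − 35.3235954)/15 = 34.4850110
R(3,2) = 34.4774455 + (34.4774455 − 34.5374225)/15 = 34.4734470
R(3,3) = 34.4734470 + (34.4734470 − 34.4850110)/63 = 34.4732634

34.47326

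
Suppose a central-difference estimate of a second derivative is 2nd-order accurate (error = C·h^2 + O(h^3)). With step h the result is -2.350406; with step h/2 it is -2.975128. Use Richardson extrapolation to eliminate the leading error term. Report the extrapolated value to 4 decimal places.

The leading error scales as h^2; refining by a factor of 2 reduces it by 2^2 = 4.
Extrapolated value = (4·A(h/2) − A(h)) / (4 − 1)
= (4·(-2.975128) − (-2.350406)) / 3
= -9.550106 / 3 = -3.183369

-3.1834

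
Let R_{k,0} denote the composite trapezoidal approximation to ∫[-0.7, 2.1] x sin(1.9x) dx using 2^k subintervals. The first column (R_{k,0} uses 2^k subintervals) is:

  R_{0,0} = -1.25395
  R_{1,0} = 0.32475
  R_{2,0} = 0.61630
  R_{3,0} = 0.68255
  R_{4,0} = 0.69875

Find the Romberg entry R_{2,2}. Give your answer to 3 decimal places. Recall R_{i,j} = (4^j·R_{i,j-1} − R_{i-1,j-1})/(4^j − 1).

0.704

Richardson extrapolation on the trapezoidal column (denominator 4−1=3):
R_{1,1} = 0.32475 + (0.32475 − (-1.25395))/3 = 0.85098
R_{2,1} = 0.61630 + (0.61630 − 0.32475)/3 = 0.71348
R_{2,2} = (16·0.71348 − 0.85098) / 15 = 0.70431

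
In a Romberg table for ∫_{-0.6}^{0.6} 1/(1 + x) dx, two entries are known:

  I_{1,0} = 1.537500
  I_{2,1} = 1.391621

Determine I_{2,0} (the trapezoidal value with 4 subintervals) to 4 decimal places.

From I_{2,1} = (4·I_{2,0} − I_{1,0})/3, solve for I_{2,0}:
4·I_{2,0} = 3·1.391621 + 1.537500 = 5.712363
I_{2,0} = 1.428091

1.4281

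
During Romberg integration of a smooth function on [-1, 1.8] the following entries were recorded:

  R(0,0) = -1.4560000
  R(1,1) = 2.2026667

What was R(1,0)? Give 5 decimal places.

1.28800

From R(1,1) = (4·R(1,0) − R(0,0))/3, solve for R(1,0):
4·R(1,0) = 3·2.2026667 + (-1.4560000) = 5.1520001
R(1,0) = 1.2880000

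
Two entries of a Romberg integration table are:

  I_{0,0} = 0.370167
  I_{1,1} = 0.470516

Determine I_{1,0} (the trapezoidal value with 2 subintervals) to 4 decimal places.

0.4454

From I_{1,1} = (4·I_{1,0} − I_{0,0})/3, solve for I_{1,0}:
4·I_{1,0} = 3·0.470516 + 0.370167 = 1.781715
I_{1,0} = 0.445429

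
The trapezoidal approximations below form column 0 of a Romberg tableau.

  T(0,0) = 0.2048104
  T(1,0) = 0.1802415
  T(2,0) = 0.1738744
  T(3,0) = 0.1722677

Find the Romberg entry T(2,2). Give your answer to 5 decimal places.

T(1,1) = (4·0.1802415 − 0.2048104) / 3 = 0.1720519
T(2,1) = 0.1738744 + (0.1738744 − 0.1802415)/3 = 0.1717520
T(2,2) = (16·0.1717520 − 0.1720519) / 15 = 0.1717320

0.17173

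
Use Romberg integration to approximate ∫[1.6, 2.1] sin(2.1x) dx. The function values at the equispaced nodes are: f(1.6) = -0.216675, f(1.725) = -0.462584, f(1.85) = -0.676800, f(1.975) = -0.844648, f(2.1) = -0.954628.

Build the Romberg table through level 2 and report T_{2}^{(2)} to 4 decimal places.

T_{0}^{(0)} (trapezoid, 1 panel, h=0.5000): -0.292826
T_{1}^{(0)} (trapezoid, 2 panels, h=0.2500): -0.315613
T_{2}^{(0)} (trapezoid, 4 panels, h=0.1250): -0.321210
T_{1}^{(1)} = -0.315613 + (-0.315613 − (-0.292826))/3 = -0.323209
T_{2}^{(1)} = -0.321210 + (-0.321210 − (-0.315613))/3 = -0.323076
T_{2}^{(2)} = -0.323076 + (-0.323076 − (-0.323209))/15 = -0.323067

-0.3231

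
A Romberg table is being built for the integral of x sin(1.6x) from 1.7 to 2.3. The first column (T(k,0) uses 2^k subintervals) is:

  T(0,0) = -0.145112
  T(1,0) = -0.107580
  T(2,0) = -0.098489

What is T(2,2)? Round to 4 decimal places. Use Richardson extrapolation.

-0.0955

T(1,1) = (4·(-0.107580) − (-0.145112)) / 3 = -0.095069
T(2,1) = (4·(-0.098489) − (-0.107580)) / 3 = -0.095459
T(2,2) = -0.095459 + (-0.095459 − (-0.095069))/15 = -0.095485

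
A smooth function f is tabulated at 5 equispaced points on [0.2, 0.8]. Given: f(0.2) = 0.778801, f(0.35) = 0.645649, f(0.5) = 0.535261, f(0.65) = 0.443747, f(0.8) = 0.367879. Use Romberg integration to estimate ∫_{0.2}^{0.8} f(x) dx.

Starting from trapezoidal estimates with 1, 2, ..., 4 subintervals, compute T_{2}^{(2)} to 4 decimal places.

T_{0}^{(0)} (trapezoid, 1 panel, h=0.6000): 0.344004
T_{1}^{(0)} (trapezoid, 2 panels, h=0.3000): 0.332580
T_{2}^{(0)} (trapezoid, 4 panels, h=0.1500): 0.329700
T_{1}^{(1)} = 0.332580 + (0.332580 − 0.344004)/3 = 0.328772
T_{2}^{(1)} = 0.329700 + (0.329700 − 0.332580)/3 = 0.328740
T_{2}^{(2)} = 0.328740 + (0.328740 − 0.328772)/15 = 0.328738

0.3287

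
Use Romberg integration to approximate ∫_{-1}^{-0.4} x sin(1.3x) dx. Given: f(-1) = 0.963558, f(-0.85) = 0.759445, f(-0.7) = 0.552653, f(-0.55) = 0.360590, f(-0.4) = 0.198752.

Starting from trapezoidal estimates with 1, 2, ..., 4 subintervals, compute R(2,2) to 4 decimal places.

0.3374

R(0,0) (trapezoid, 1 panel, h=0.6000): 0.348693
R(1,0) (trapezoid, 2 panels, h=0.3000): 0.340142
R(2,0) (trapezoid, 4 panels, h=0.1500): 0.338076
R(1,1) = 0.340142 + (0.340142 − 0.348693)/3 = 0.337292
R(2,1) = 0.338076 + (0.338076 − 0.340142)/3 = 0.337387
R(2,2) = 0.337387 + (0.337387 − 0.337292)/15 = 0.337393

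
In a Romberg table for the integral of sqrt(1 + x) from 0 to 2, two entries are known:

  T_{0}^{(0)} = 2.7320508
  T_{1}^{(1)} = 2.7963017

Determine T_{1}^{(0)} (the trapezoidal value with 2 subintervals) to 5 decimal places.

From T_{1}^{(1)} = (4·T_{1}^{(0)} − T_{0}^{(0)})/3, solve for T_{1}^{(0)}:
4·T_{1}^{(0)} = 3·2.7963017 + 2.7320508 = 11.1209559
T_{1}^{(0)} = 2.7802390

2.78024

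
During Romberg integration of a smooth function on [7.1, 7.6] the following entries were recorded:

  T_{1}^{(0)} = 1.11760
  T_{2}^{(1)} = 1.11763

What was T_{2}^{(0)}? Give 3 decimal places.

From T_{2}^{(1)} = (4·T_{2}^{(0)} − T_{1}^{(0)})/3, solve for T_{2}^{(0)}:
4·T_{2}^{(0)} = 3·1.11763 + 1.11760 = 4.47049
T_{2}^{(0)} = 1.11762

1.118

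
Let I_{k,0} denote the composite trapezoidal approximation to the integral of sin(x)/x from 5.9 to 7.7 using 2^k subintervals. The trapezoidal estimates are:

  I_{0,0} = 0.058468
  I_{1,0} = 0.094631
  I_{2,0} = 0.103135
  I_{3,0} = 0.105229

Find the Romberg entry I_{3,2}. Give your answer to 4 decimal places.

0.1059

I_{2,1} = 0.103135 + (0.103135 − 0.094631)/3 = 0.105970
I_{3,1} = 0.105229 + (0.105229 − 0.103135)/3 = 0.105927
I_{3,2} = (16·0.105927 − 0.105970) / 15 = 0.105924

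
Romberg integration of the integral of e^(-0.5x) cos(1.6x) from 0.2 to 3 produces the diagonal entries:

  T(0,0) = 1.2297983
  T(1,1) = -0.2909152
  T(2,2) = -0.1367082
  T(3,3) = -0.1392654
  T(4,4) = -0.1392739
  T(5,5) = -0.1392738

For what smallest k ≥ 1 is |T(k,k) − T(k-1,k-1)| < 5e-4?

|T(1,1) − T(0,0)| = 1.5207135 ≥ 5e-4
|T(2,2) − T(1,1)| = 0.1542070 ≥ 5e-4
|T(3,3) − T(2,2)| = 0.0025572 ≥ 5e-4
|T(4,4) − T(3,3)| = 0.0000085 < 5e-4

k = 4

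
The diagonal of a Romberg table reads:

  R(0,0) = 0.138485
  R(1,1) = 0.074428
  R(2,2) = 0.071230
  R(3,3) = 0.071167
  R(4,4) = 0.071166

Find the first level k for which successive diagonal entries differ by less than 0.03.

k = 2

|R(1,1) − R(0,0)| = 0.064057 ≥ 0.03
|R(2,2) − R(1,1)| = 0.003198 < 0.03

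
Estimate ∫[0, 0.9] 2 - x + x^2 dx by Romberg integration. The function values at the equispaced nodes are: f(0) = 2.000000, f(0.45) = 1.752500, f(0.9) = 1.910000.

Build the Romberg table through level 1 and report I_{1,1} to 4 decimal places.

I_{0,0} (trapezoid, 1 panel, h=0.9000): 1.759500
I_{1,0} (trapezoid, 2 panels, h=0.4500): 1.668375
I_{1,1} = 1.668375 + (1.668375 − 1.759500)/3 = 1.638000

1.6380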